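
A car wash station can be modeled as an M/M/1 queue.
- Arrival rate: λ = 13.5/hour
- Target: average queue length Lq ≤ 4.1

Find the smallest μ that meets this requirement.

For M/M/1: Lq = λ²/(μ(μ-λ))
Need Lq ≤ 4.1, i.e. μ(μ-λ) ≥ λ²/4.1
μ² - 13.5μ - 182.25/4.1 ≥ 0  →  μ² - 13.5μ - 44.45122 ≥ 0
Quadratic formula (positive root): μ = [λ + √(λ² + 4×44.45122)]/2
Discriminant: 182.25 + 4×44.45122 = 360.0549, √360.0549 = 18.97511
μ ≥ (13.5 + 18.97511)/2 = 16.2376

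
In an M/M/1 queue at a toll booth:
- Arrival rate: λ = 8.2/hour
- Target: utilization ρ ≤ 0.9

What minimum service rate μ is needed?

ρ = λ/μ, so μ = λ/ρ
μ ≥ 8.2/0.9 = 9.1111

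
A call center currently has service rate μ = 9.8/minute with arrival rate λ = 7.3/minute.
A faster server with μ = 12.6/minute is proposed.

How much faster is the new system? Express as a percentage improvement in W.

System 1: ρ₁ = 7.3/9.8 = 0.7449, W₁ = 1/(9.8-7.3) = 0.4000
System 2: ρ₂ = 7.3/12.6 = 0.5794, W₂ = 1/(12.6-7.3) = 0.1887
Improvement: (W₁-W₂)/W₁ = (0.4000-0.1887)/0.4000 = 52.83%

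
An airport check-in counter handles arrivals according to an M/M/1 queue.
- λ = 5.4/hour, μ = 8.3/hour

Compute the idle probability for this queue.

ρ = λ/μ = 5.4/8.3 = 0.6506
P(0) = 1 - ρ = 1 - 0.6506 = 0.3494
The server is idle 34.94% of the time.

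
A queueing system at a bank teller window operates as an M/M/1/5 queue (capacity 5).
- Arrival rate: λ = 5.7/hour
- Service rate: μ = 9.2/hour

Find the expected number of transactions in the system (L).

ρ = λ/μ = 5.7/9.2 = 0.61957
P₀ = (1-ρ)/(1-ρ^(K+1)) = (1-0.61957)/(1-0.61957^6) = 0.3804/0.9434 = 0.4032
P_K = P₀×ρ^K = 0.4032 × 0.61957^5 = 0.4032 × 0.09130 = 0.03681
L = ρ[1 - (K+1)ρ^K + Kρ^(K+1)] / [(1-ρ)(1-ρ^(K+1))]
L = 0.61957 × (1 - 6×0.091296 + 5×0.056564) / ((1 - 0.61957) × (1 - 0.056564)) = 1.2689 transactions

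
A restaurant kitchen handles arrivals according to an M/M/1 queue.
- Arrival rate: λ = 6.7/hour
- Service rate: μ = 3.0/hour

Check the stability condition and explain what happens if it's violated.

Stability requires ρ = λ/(cμ) < 1
ρ = 6.7/(1 × 3.0) = 6.7/3.00 = 2.2333
Since 2.2333 ≥ 1, the system is UNSTABLE.
Queue grows without bound. Need μ > λ = 6.7.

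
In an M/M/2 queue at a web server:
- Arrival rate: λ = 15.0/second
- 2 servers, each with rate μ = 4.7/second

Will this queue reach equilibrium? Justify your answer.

Stability requires ρ = λ/(cμ) < 1
ρ = 15.0/(2 × 4.7) = 15.0/9.40 = 1.5957
Since 1.5957 ≥ 1, the system is UNSTABLE.
Need c > λ/μ = 15.0/4.7 = 3.19.
Minimum servers needed: c = 4.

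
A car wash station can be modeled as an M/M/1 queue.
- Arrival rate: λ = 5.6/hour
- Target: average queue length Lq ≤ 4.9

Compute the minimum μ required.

For M/M/1: Lq = λ²/(μ(μ-λ))
Need Lq ≤ 4.9, i.e. μ(μ-λ) ≥ λ²/4.9
μ² - 5.6μ - 31.36/4.9 ≥ 0  →  μ² - 5.6μ - 6.4000 ≥ 0
Quadratic formula (positive root): μ = [λ + √(λ² + 4×6.4000)]/2
Discriminant: 31.36 + 4×6.4000 = 56.9600, √56.9600 = 7.5472
μ ≥ (5.6 + 7.5472)/2 = 6.5736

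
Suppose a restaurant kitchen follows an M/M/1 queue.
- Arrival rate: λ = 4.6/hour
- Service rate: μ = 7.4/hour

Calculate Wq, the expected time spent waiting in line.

First, compute utilization: ρ = λ/μ = 4.6/7.4 = 0.6216
For M/M/1: Wq = λ/(μ(μ-λ))
Wq = 4.6/(7.4 × (7.4-4.6))
Wq = 4.6/(7.4 × 2.80)
Wq = 0.2220 hours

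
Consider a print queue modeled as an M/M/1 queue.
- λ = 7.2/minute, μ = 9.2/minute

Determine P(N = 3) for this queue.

ρ = λ/μ = 7.2/9.2 = 0.7826
P(n) = (1-ρ)ρⁿ
P(3) = (1-0.7826) × 0.7826^3
P(3) = 0.2174 × 0.4793
P(3) = 0.1042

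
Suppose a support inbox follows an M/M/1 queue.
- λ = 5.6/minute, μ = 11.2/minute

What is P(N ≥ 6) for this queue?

ρ = λ/μ = 5.6/11.2 = 0.5000
P(N ≥ n) = ρⁿ
P(N ≥ 6) = 0.5000^6
P(N ≥ 6) = 0.01562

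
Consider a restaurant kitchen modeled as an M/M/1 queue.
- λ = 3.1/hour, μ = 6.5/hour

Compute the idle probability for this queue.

ρ = λ/μ = 3.1/6.5 = 0.4769
P(0) = 1 - ρ = 1 - 0.4769 = 0.5231
The server is idle 52.31% of the time.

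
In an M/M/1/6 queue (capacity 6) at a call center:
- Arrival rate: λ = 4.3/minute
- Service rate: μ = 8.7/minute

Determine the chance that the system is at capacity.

ρ = λ/μ = 4.3/8.7 = 0.49425
P₀ = (1-ρ)/(1-ρ^(K+1)) = (1-0.49425)/(1-0.49425^7) = 0.5057/0.9928 = 0.5094
P_K = P₀×ρ^K = 0.50942 × 0.49425^6 = 0.50942 × 0.014577 = 0.007426
Blocking probability = 0.74%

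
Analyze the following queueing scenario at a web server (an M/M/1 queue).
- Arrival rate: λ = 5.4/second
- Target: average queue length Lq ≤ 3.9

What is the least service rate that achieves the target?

For M/M/1: Lq = λ²/(μ(μ-λ))
Need Lq ≤ 3.9, i.e. μ(μ-λ) ≥ λ²/3.9
μ² - 5.4μ - 29.16/3.9 ≥ 0  →  μ² - 5.4μ - 7.47692 ≥ 0
Quadratic formula (positive root): μ = [λ + √(λ² + 4×7.47692)]/2
Discriminant: 29.16 + 4×7.47692 = 59.0677, √59.0677 = 7.6856
μ ≥ (5.4 + 7.6856)/2 = 6.5428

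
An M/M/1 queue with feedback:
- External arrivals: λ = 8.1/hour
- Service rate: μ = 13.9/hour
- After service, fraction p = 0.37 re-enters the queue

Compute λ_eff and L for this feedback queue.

Effective arrival rate: λ_eff = λ/(1-p) = 8.1/(1-0.37) = 8.1/0.63 = 12.857143
ρ = λ_eff/μ = 12.857143/13.9 = 0.9249743
L = ρ/(1-ρ) = 0.9249743/(1-0.9249743) = 12.3288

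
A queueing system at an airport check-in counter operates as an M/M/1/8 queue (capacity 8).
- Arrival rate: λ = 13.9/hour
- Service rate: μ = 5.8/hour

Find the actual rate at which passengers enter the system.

ρ = λ/μ = 13.9/5.8 = 2.39655
P₀ = (1-ρ)/(1-ρ^(K+1)) = (1-2.39655)/(1-2.39655^9) = -1.3965/-2606.8250 = 0.0005357
P_K = P₀×ρ^K = 0.00053573 × 2.39655^8 = 0.00053573 × 1088.1580 = 0.5830
λ_eff = λ(1-P_K) = 13.9 × (1 - 0.58296) = 13.9 × 0.41704 = 5.7969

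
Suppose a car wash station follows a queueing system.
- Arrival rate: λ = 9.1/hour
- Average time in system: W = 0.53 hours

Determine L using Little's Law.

Little's Law: L = λW
L = 9.1 × 0.53 = 4.8230 cars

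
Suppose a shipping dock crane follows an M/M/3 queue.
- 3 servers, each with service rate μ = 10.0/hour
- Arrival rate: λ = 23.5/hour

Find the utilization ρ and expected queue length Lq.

Traffic intensity: ρ = λ/(cμ) = 23.5/(3×10.0) = 0.7833
Since ρ = 0.7833 < 1, system is stable.
Offered load a = λ/μ = cρ = 23.5/10.0 = 2.3500
P₀ = [ Σₙ₌₀^2 aⁿ/n! + a^3/(3!(1-ρ)) ]⁻¹
Σ = a^0/0! + a^1/1! + a^2/2! = 1.0000 + 2.3500 + 2.7613 = 6.1113
a^3/(3!(1-ρ)) = 12.9779/(6 × 0.216667) = 9.9830
P₀ = 1/(6.1113 + 9.9830) = 0.06213
Lq = P₀·a^3·ρ / (3!(1-ρ)²) = 0.062134 × 12.9779 × 0.78333 / (6 × 0.046944) = 2.2426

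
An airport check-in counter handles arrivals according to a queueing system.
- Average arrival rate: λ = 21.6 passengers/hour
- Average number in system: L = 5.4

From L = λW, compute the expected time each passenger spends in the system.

Little's Law: L = λW, so W = L/λ
W = 5.4/21.6 = 0.2500 hours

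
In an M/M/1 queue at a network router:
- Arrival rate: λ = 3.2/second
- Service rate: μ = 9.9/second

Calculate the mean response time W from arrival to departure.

First, compute utilization: ρ = λ/μ = 3.2/9.9 = 0.3232
For M/M/1: W = 1/(μ-λ)
W = 1/(9.9-3.2) = 1/6.70
W = 0.1493 seconds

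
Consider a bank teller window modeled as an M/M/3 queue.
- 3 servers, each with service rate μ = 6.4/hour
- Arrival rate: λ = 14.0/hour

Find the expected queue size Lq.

Traffic intensity: ρ = λ/(cμ) = 14.0/(3×6.4) = 0.7292
Since ρ = 0.7292 < 1, system is stable.
Offered load a = λ/μ = cρ = 14.0/6.4 = 2.1875
P₀ = [ Σₙ₌₀^2 aⁿ/n! + a^3/(3!(1-ρ)) ]⁻¹
Σ = a^0/0! + a^1/1! + a^2/2! = 1.0000 + 2.1875 + 2.3926 = 5.5801
a^3/(3!(1-ρ)) = 10.4675/(6 × 0.27083) = 6.4416
P₀ = 1/(5.5801 + 6.4416) = 0.08318
Lq = P₀·a^3·ρ / (3!(1-ρ)²) = 0.08318 × 10.4675 × 0.7292 / (6 × 0.07335) = 1.4426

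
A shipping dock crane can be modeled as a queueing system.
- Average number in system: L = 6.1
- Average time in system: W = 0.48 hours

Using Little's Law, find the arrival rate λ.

Little's Law: L = λW, so λ = L/W
λ = 6.1/0.48 = 12.7083 containers/hour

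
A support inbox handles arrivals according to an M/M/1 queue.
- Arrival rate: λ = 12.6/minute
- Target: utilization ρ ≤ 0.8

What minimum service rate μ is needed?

ρ = λ/μ, so μ = λ/ρ
μ ≥ 12.6/0.8 = 15.7500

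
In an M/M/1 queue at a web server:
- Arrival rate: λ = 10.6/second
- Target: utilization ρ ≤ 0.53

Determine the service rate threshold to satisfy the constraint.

ρ = λ/μ, so μ = λ/ρ
μ ≥ 10.6/0.53 = 20.0000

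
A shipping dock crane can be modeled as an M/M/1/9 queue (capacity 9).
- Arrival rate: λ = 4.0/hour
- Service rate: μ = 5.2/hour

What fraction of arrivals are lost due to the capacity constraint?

ρ = λ/μ = 4.0/5.2 = 0.76923
P₀ = (1-ρ)/(1-ρ^(K+1)) = (1-0.76923)/(1-0.76923^10) = 0.2308/0.9275 = 0.2488
P_K = P₀×ρ^K = 0.2488 × 0.76923^9 = 0.2488 × 0.09430 = 0.02346
Blocking probability = 2.35%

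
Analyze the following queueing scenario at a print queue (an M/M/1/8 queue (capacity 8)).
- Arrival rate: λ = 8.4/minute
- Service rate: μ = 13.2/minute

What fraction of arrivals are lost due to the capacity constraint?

ρ = λ/μ = 8.4/13.2 = 0.636364
P₀ = (1-ρ)/(1-ρ^(K+1)) = (1-0.636364)/(1-0.636364^9) = 0.36364/0.98289 = 0.3700
P_K = P₀×ρ^K = 0.36997 × 0.636364^8 = 0.36997 × 0.026893 = 0.009950
Blocking probability = 0.99%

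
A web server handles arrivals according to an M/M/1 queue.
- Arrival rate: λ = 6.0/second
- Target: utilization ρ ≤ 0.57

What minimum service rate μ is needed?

ρ = λ/μ, so μ = λ/ρ
μ ≥ 6.0/0.57 = 10.5263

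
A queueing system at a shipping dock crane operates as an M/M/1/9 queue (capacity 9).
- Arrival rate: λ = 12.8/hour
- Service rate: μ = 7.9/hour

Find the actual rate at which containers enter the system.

ρ = λ/μ = 12.8/7.9 = 1.62025
P₀ = (1-ρ)/(1-ρ^(K+1)) = (1-1.62025)/(1-1.62025^10) = -0.62025/-123.6867 = 0.005015
P_K = P₀×ρ^K = 0.005015 × 1.62025^9 = 0.005015 × 76.9553 = 0.3859
λ_eff = λ(1-P_K) = 12.8 × (1 - 0.38591) = 12.8 × 0.61409 = 7.8604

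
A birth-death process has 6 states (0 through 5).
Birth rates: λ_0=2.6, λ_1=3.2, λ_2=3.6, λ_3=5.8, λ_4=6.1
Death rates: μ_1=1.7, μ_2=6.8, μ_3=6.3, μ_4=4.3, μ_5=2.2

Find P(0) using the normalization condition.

Ratios P(n)/P(0) = (λ₀···λₙ₋₁)/(μ₁···μₙ):
P(1)/P(0) = (2.6)/(1.7) = 1.52941
P(2)/P(0) = (2.6×3.2)/(1.7×6.8) = 0.719723
P(3)/P(0) = (2.6×3.2×3.6)/(1.7×6.8×6.3) = 0.411270
P(4)/P(0) = (2.6×3.2×3.6×5.8)/(1.7×6.8×6.3×4.3) = 0.554737
P(5)/P(0) = (2.6×3.2×3.6×5.8×6.1)/(1.7×6.8×6.3×4.3×2.2) = 1.53813

Normalization: ∑ P(n) = 1
P(0) × (1.00000 + 1.52941 + 0.719723 + 0.411270 + 0.554737 + 1.53813) = 1
P(0) × 5.7533 = 1
P(0) = 1/5.7533 = 0.1738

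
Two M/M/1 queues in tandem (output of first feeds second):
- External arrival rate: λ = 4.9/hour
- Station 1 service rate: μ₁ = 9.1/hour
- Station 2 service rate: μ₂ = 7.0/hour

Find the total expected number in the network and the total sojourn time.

By Jackson's theorem, each station behaves as independent M/M/1.
Station 1: ρ₁ = 4.9/9.1 = 0.5385, L₁ = ρ₁/(1-ρ₁) = λ/(μ₁-λ) = 4.9/4.20 = 1.1667
Station 2: ρ₂ = 4.9/7.0 = 0.7000, L₂ = ρ₂/(1-ρ₂) = λ/(μ₂-λ) = 4.9/2.10 = 2.3333
Total: L = L₁ + L₂ = 1.1667 + 2.3333 = 3.5000
W = L/λ = 3.5000/4.9 = 0.7143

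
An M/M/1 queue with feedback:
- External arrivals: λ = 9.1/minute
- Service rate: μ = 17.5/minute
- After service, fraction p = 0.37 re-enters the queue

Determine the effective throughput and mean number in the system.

Effective arrival rate: λ_eff = λ/(1-p) = 9.1/(1-0.37) = 9.1/0.63 = 14.44444
ρ = λ_eff/μ = 14.44444/17.5 = 0.825397
L = ρ/(1-ρ) = 0.825397/(1-0.825397) = 4.7273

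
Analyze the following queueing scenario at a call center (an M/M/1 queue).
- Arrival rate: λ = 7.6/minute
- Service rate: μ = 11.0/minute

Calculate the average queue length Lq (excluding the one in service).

ρ = λ/μ = 7.6/11.0 = 0.6909
For M/M/1: Lq = λ²/(μ(μ-λ))
Lq = 57.76/(11.0 × 3.40)
Lq = 1.5444 calls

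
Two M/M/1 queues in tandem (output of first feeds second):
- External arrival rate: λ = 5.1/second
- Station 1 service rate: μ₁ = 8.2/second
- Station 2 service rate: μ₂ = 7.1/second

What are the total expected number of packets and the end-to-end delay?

By Jackson's theorem, each station behaves as independent M/M/1.
Station 1: ρ₁ = 5.1/8.2 = 0.6220, L₁ = ρ₁/(1-ρ₁) = λ/(μ₁-λ) = 5.1/3.10 = 1.6452
Station 2: ρ₂ = 5.1/7.1 = 0.7183, L₂ = ρ₂/(1-ρ₂) = λ/(μ₂-λ) = 5.1/2.00 = 2.5500
Total: L = L₁ + L₂ = 1.6452 + 2.5500 = 4.1952
W = L/λ = 4.1952/5.1 = 0.8226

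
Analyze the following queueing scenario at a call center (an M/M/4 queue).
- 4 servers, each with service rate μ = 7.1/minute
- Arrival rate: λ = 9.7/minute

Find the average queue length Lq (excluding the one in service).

Traffic intensity: ρ = λ/(cμ) = 9.7/(4×7.1) = 0.3415
Since ρ = 0.3415 < 1, system is stable.
Offered load a = λ/μ = cρ = 9.7/7.1 = 1.3662
P₀ = [ Σₙ₌₀^3 aⁿ/n! + a^4/(4!(1-ρ)) ]⁻¹
Σ = a^0/0! + a^1/1! + a^2/2! + a^3/3! = 1.0000 + 1.3662 + 0.9332 + 0.4250 = 3.7244
a^4/(4!(1-ρ)) = 3.4838/(24 × 0.65845) = 0.2205
P₀ = 1/(3.7244 + 0.2205) = 0.2535
Lq = P₀·a^4·ρ / (4!(1-ρ)²) = 0.25349 × 3.4838 × 0.34155 / (24 × 0.43356) = 0.02899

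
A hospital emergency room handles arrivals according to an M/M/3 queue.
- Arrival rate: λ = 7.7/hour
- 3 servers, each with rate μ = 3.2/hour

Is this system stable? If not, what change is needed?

Stability requires ρ = λ/(cμ) < 1
ρ = 7.7/(3 × 3.2) = 7.7/9.60 = 0.8021
Since 0.8021 < 1, the system is STABLE.
The servers are busy 80.21% of the time.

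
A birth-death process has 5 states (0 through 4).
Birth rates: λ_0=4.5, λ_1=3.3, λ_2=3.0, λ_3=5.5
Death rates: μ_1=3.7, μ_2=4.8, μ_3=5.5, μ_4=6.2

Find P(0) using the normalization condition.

Ratios P(n)/P(0) = (λ₀···λₙ₋₁)/(μ₁···μₙ):
P(1)/P(0) = (4.5)/(3.7) = 1.2162
P(2)/P(0) = (4.5×3.3)/(3.7×4.8) = 0.8361
P(3)/P(0) = (4.5×3.3×3.0)/(3.7×4.8×5.5) = 0.4561
P(4)/P(0) = (4.5×3.3×3.0×5.5)/(3.7×4.8×5.5×6.2) = 0.4046

Normalization: ∑ P(n) = 1
P(0) × (1.0000 + 1.2162 + 0.8361 + 0.4561 + 0.4046) = 1
P(0) × 3.9130 = 1
P(0) = 1/3.9130 = 0.2556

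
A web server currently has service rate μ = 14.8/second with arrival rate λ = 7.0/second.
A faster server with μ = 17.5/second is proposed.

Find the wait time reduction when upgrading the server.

System 1: ρ₁ = 7.0/14.8 = 0.4730, W₁ = 1/(14.8-7.0) = 0.1282
System 2: ρ₂ = 7.0/17.5 = 0.4000, W₂ = 1/(17.5-7.0) = 0.09524
Improvement: (W₁-W₂)/W₁ = (0.1282-0.09524)/0.1282 = 25.71%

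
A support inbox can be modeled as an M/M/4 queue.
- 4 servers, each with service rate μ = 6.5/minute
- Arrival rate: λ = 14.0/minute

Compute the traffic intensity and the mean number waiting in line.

Traffic intensity: ρ = λ/(cμ) = 14.0/(4×6.5) = 0.5385
Since ρ = 0.5385 < 1, system is stable.
Offered load a = λ/μ = cρ = 14.0/6.5 = 2.1538
P₀ = [ Σₙ₌₀^3 aⁿ/n! + a^4/(4!(1-ρ)) ]⁻¹
Σ = a^0/0! + a^1/1! + a^2/2! + a^3/3! = 1.00000 + 2.15385 + 2.31953 + 1.66530 = 7.1387
a^4/(4!(1-ρ)) = 21.5208/(24 × 0.461538) = 1.9429
P₀ = 1/(7.1387 + 1.9429) = 0.1101
Lq = P₀·a^4·ρ / (4!(1-ρ)²) = 0.1101 × 21.5208 × 0.5385 / (24 × 0.2130) = 0.2496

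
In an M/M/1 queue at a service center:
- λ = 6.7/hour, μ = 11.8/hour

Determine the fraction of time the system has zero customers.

ρ = λ/μ = 6.7/11.8 = 0.5678
P(0) = 1 - ρ = 1 - 0.5678 = 0.4322
The server is idle 43.22% of the time.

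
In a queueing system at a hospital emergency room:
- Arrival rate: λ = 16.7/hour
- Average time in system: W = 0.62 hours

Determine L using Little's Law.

Little's Law: L = λW
L = 16.7 × 0.62 = 10.3540 patients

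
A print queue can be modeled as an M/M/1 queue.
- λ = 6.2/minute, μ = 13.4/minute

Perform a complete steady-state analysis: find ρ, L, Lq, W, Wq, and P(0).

Step 1: ρ = λ/μ = 6.2/13.4 = 0.4627
Step 2: L = λ/(μ-λ) = 6.2/7.20 = 0.8611
Step 3: Lq = λ²/(μ(μ-λ)) = 38.44/(13.4×7.20) = 0.3984
Step 4: W = 1/(μ-λ) = 1/7.20 = 0.13889
Step 5: Wq = λ/(μ(μ-λ)) = 6.2/(13.4×7.20) = 0.06426
Step 6: P(0) = 1-ρ = 0.5373
Verify: L = λW = 6.2×0.13889 = 0.8611 ✔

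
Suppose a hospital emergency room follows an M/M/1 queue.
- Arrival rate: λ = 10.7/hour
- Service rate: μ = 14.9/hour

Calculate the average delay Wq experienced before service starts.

First, compute utilization: ρ = λ/μ = 10.7/14.9 = 0.7181
For M/M/1: Wq = λ/(μ(μ-λ))
Wq = 10.7/(14.9 × (14.9-10.7))
Wq = 10.7/(14.9 × 4.20)
Wq = 0.1710 hours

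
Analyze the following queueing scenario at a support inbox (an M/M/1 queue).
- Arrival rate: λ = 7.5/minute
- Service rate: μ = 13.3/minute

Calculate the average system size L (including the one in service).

ρ = λ/μ = 7.5/13.3 = 0.5639
For M/M/1: L = λ/(μ-λ)
L = 7.5/(13.3-7.5) = 7.5/5.80
L = 1.2931 emails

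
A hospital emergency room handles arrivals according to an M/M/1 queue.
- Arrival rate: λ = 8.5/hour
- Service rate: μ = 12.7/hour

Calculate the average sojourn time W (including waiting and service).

First, compute utilization: ρ = λ/μ = 8.5/12.7 = 0.6693
For M/M/1: W = 1/(μ-λ)
W = 1/(12.7-8.5) = 1/4.20
W = 0.2381 hours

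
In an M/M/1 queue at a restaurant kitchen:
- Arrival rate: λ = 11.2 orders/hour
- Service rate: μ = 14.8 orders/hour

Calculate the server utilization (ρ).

Server utilization: ρ = λ/μ
ρ = 11.2/14.8 = 0.7568
The server is busy 75.68% of the time.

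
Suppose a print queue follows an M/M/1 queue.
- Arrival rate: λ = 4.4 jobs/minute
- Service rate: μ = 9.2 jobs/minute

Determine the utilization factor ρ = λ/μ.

Server utilization: ρ = λ/μ
ρ = 4.4/9.2 = 0.4783
The server is busy 47.83% of the time.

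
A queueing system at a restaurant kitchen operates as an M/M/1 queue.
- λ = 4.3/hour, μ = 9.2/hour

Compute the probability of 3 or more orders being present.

ρ = λ/μ = 4.3/9.2 = 0.4674
P(N ≥ n) = ρⁿ
P(N ≥ 3) = 0.4674^3
P(N ≥ 3) = 0.1021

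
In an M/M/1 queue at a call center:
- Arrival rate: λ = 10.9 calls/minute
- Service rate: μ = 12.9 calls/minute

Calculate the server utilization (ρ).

Server utilization: ρ = λ/μ
ρ = 10.9/12.9 = 0.8450
The server is busy 84.50% of the time.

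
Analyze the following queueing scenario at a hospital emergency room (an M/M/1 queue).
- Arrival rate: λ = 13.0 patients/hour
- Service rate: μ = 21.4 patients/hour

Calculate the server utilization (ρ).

Server utilization: ρ = λ/μ
ρ = 13.0/21.4 = 0.6075
The server is busy 60.75% of the time.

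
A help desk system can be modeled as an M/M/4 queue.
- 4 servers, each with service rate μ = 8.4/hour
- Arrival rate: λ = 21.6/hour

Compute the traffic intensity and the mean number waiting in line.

Traffic intensity: ρ = λ/(cμ) = 21.6/(4×8.4) = 0.6429
Since ρ = 0.6429 < 1, system is stable.
Offered load a = λ/μ = cρ = 21.6/8.4 = 2.5714
P₀ = [ Σₙ₌₀^3 aⁿ/n! + a^4/(4!(1-ρ)) ]⁻¹
Σ = a^0/0! + a^1/1! + a^2/2! + a^3/3! = 1.00000 + 2.57143 + 3.30612 + 2.83382 = 9.7114
a^4/(4!(1-ρ)) = 43.7218/(24 × 0.35714) = 5.1009
P₀ = 1/(9.7114 + 5.1009) = 0.06751
Lq = P₀·a^4·ρ / (4!(1-ρ)²) = 0.067512 × 43.7218 × 0.64286 / (24 × 0.12755) = 0.6199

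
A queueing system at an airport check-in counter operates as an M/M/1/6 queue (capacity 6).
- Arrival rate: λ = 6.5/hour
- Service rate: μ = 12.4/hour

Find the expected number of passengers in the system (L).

ρ = λ/μ = 6.5/12.4 = 0.52419
P₀ = (1-ρ)/(1-ρ^(K+1)) = (1-0.52419)/(1-0.52419^7) = 0.4758/0.9891 = 0.4810
P_K = P₀×ρ^K = 0.48104 × 0.52419^6 = 0.48104 × 0.020746 = 0.009980
L = ρ[1 - (K+1)ρ^K + Kρ^(K+1)] / [(1-ρ)(1-ρ^(K+1))]
L = 0.52419 × (1 - 7×0.020746 + 6×0.010875) / ((1 - 0.52419) × (1 - 0.010875)) = 1.0247 passengers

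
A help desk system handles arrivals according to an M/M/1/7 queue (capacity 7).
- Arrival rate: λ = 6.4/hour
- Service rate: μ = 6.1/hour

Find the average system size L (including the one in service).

ρ = λ/μ = 6.4/6.1 = 1.04918
P₀ = (1-ρ)/(1-ρ^(K+1)) = (1-1.04918)/(1-1.04918^8) = -0.04918/-0.4683 = 0.1050
P_K = P₀×ρ^K = 0.10503 × 1.04918^7 = 0.10503 × 1.3994 = 0.1470
L = ρ[1 - (K+1)ρ^K + Kρ^(K+1)] / [(1-ρ)(1-ρ^(K+1))]
L = 1.04918 × (1 - 8×1.3994263 + 7×1.4682501) / ((1 - 1.04918) × (1 - 1.4682501)) = 3.7514 tickets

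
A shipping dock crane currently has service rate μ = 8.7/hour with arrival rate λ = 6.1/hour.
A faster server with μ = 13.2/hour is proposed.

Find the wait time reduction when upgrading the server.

System 1: ρ₁ = 6.1/8.7 = 0.7011, W₁ = 1/(8.7-6.1) = 0.38462
System 2: ρ₂ = 6.1/13.2 = 0.4621, W₂ = 1/(13.2-6.1) = 0.14085
Improvement: (W₁-W₂)/W₁ = (0.38462-0.14085)/0.38462 = 63.38%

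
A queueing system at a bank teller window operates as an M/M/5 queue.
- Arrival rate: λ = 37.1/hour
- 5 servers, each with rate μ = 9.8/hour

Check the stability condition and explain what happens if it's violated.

Stability requires ρ = λ/(cμ) < 1
ρ = 37.1/(5 × 9.8) = 37.1/49.00 = 0.7571
Since 0.7571 < 1, the system is STABLE.
The servers are busy 75.71% of the time.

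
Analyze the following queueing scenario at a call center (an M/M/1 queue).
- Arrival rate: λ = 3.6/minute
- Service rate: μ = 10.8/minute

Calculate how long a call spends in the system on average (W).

First, compute utilization: ρ = λ/μ = 3.6/10.8 = 0.3333
For M/M/1: W = 1/(μ-λ)
W = 1/(10.8-3.6) = 1/7.20
W = 0.1389 minutes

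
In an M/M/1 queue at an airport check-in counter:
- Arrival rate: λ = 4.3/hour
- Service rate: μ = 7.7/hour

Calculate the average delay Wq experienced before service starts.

First, compute utilization: ρ = λ/μ = 4.3/7.7 = 0.5584
For M/M/1: Wq = λ/(μ(μ-λ))
Wq = 4.3/(7.7 × (7.7-4.3))
Wq = 4.3/(7.7 × 3.40)
Wq = 0.1642 hours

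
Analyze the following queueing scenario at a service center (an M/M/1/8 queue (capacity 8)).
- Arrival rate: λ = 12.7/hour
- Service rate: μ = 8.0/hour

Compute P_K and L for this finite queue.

ρ = λ/μ = 12.7/8.0 = 1.5875
P₀ = (1-ρ)/(1-ρ^(K+1)) = (1-1.5875)/(1-1.5875^9) = -0.5875/-63.0359 = 0.009320
P_K = P₀×ρ^K = 0.009320 × 1.5875^8 = 0.009320 × 40.3376 = 0.3759
Blocking probability P_8 = 0.3759 (37.59%)
L = ρ[1 - (K+1)ρ^K + Kρ^(K+1)] / [(1-ρ)(1-ρ^(K+1))]
L = 1.5875 × (1 - 9×40.3376 + 8×64.0359) / ((1 - 1.5875) × (1 - 64.0359)) = 6.4406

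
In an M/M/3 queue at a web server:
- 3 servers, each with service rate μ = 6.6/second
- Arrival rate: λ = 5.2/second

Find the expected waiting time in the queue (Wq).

Traffic intensity: ρ = λ/(cμ) = 5.2/(3×6.6) = 0.2626
Since ρ = 0.2626 < 1, system is stable.
Offered load a = λ/μ = cρ = 5.2/6.6 = 0.7879
P₀ = [ Σₙ₌₀^2 aⁿ/n! + a^3/(3!(1-ρ)) ]⁻¹
Σ = a^0/0! + a^1/1! + a^2/2! = 1.0000 + 0.7879 + 0.3104 = 2.0983
a^3/(3!(1-ρ)) = 0.4891/(6 × 0.7374) = 0.1105
P₀ = 1/(2.0983 + 0.1105) = 0.4527
Lq = P₀·a^3·ρ / (3!(1-ρ)²) = 0.45273 × 0.48908 × 0.26263 / (6 × 0.54372) = 0.01783
Wq = Lq/λ = 0.017825/5.2 = 0.003428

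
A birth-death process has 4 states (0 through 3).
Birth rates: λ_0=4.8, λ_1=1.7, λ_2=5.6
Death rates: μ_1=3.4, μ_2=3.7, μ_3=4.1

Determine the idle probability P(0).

Ratios P(n)/P(0) = (λ₀···λₙ₋₁)/(μ₁···μₙ):
P(1)/P(0) = (4.8)/(3.4) = 1.4118
P(2)/P(0) = (4.8×1.7)/(3.4×3.7) = 0.6486
P(3)/P(0) = (4.8×1.7×5.6)/(3.4×3.7×4.1) = 0.8860

Normalization: ∑ P(n) = 1
P(0) × (1.0000 + 1.4118 + 0.6486 + 0.8860) = 1
P(0) × 3.9464 = 1
P(0) = 1/3.9464 = 0.2534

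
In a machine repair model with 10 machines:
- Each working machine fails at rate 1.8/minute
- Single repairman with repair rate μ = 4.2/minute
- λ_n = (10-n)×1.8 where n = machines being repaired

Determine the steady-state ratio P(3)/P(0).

P(3)/P(0) = ∏_{i=0}^{3-1} λ_i/μ_{i+1}
= (10-0)×1.8/4.2 × (10-1)×1.8/4.2 × (10-2)×1.8/4.2
= 56.6764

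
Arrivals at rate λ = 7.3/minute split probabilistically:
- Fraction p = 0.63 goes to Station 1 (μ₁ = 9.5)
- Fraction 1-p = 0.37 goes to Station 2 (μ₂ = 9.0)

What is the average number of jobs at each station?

Effective rates: λ₁ = 7.3×0.63 = 4.599, λ₂ = 7.3×0.37 = 2.701
Station 1: ρ₁ = 4.599/9.5 = 0.4841, L₁ = ρ₁/(1-ρ₁) = 0.4841/(1-0.4841) = 0.9384
Station 2: ρ₂ = 2.701/9.0 = 0.3001, L₂ = ρ₂/(1-ρ₂) = 0.3001/(1-0.3001) = 0.4288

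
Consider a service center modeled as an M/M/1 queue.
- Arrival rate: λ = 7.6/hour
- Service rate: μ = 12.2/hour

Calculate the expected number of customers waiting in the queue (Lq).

ρ = λ/μ = 7.6/12.2 = 0.6230
For M/M/1: Lq = λ²/(μ(μ-λ))
Lq = 57.76/(12.2 × 4.60)
Lq = 1.0292 customers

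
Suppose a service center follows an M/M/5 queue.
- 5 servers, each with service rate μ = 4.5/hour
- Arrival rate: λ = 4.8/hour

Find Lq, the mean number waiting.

Traffic intensity: ρ = λ/(cμ) = 4.8/(5×4.5) = 0.2133
Since ρ = 0.2133 < 1, system is stable.
Offered load a = λ/μ = cρ = 4.8/4.5 = 1.0667
P₀ = [ Σₙ₌₀^4 aⁿ/n! + a^5/(5!(1-ρ)) ]⁻¹
Σ = a^0/0! + a^1/1! + a^2/2! + a^3/3! + a^4/4! = 1.0000 + 1.0667 + 0.5689 + 0.2023 + 0.05394 = 2.8918
a^5/(5!(1-ρ)) = 1.3808/(120 × 0.7867) = 0.01463
P₀ = 1/(2.8918 + 0.01463) = 0.3441
Lq = P₀·a^5·ρ / (5!(1-ρ)²) = 0.3441 × 1.3808 × 0.2133 / (120 × 0.6188) = 0.001365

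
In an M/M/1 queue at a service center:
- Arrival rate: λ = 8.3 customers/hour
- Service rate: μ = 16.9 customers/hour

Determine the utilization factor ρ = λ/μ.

Server utilization: ρ = λ/μ
ρ = 8.3/16.9 = 0.4911
The server is busy 49.11% of the time.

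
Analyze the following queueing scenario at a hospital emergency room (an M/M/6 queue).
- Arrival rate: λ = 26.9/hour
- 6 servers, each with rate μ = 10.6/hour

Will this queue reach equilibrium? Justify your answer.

Stability requires ρ = λ/(cμ) < 1
ρ = 26.9/(6 × 10.6) = 26.9/63.60 = 0.4230
Since 0.4230 < 1, the system is STABLE.
The servers are busy 42.30% of the time.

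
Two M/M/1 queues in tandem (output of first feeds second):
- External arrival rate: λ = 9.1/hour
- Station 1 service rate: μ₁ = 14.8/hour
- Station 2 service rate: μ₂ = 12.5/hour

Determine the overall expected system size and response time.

By Jackson's theorem, each station behaves as independent M/M/1.
Station 1: ρ₁ = 9.1/14.8 = 0.6149, L₁ = ρ₁/(1-ρ₁) = λ/(μ₁-λ) = 9.1/5.70 = 1.5965
Station 2: ρ₂ = 9.1/12.5 = 0.7280, L₂ = ρ₂/(1-ρ₂) = λ/(μ₂-λ) = 9.1/3.40 = 2.6765
Total: L = L₁ + L₂ = 1.5965 + 2.6765 = 4.2730
W = L/λ = 4.2730/9.1 = 0.4696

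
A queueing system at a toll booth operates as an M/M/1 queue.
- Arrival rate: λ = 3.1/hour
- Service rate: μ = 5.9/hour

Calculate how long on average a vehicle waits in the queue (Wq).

First, compute utilization: ρ = λ/μ = 3.1/5.9 = 0.5254
For M/M/1: Wq = λ/(μ(μ-λ))
Wq = 3.1/(5.9 × (5.9-3.1))
Wq = 3.1/(5.9 × 2.80)
Wq = 0.1877 hours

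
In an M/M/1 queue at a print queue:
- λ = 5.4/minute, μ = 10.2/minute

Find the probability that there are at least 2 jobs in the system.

ρ = λ/μ = 5.4/10.2 = 0.5294
P(N ≥ n) = ρⁿ
P(N ≥ 2) = 0.5294^2
P(N ≥ 2) = 0.2803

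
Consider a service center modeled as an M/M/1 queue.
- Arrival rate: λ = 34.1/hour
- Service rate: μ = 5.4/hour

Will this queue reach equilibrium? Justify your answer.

Stability requires ρ = λ/(cμ) < 1
ρ = 34.1/(1 × 5.4) = 34.1/5.40 = 6.3148
Since 6.3148 ≥ 1, the system is UNSTABLE.
Queue grows without bound. Need μ > λ = 34.1.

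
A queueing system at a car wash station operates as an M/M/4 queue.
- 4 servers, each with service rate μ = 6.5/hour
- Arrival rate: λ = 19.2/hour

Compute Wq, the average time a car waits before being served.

Traffic intensity: ρ = λ/(cμ) = 19.2/(4×6.5) = 0.7385
Since ρ = 0.7385 < 1, system is stable.
Offered load a = λ/μ = cρ = 19.2/6.5 = 2.9538
P₀ = [ Σₙ₌₀^3 aⁿ/n! + a^4/(4!(1-ρ)) ]⁻¹
Σ = a^0/0! + a^1/1! + a^2/2! + a^3/3! = 1.0000 + 2.9538 + 4.3626 + 4.2955 = 12.6119
a^4/(4!(1-ρ)) = 76.1292/(24 × 0.26154) = 12.1284
P₀ = 1/(12.6119 + 12.1284) = 0.04042
Lq = P₀·a^4·ρ / (4!(1-ρ)²) = 0.040420 × 76.1292 × 0.73846 / (24 × 0.068402) = 1.3842
Wq = Lq/λ = 1.3842/19.2 = 0.07209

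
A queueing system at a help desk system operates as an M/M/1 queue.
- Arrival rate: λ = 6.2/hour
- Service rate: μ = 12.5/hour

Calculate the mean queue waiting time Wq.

First, compute utilization: ρ = λ/μ = 6.2/12.5 = 0.4960
For M/M/1: Wq = λ/(μ(μ-λ))
Wq = 6.2/(12.5 × (12.5-6.2))
Wq = 6.2/(12.5 × 6.30)
Wq = 0.07873 hours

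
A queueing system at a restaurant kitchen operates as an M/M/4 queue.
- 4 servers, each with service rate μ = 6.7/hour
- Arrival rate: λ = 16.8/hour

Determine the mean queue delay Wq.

Traffic intensity: ρ = λ/(cμ) = 16.8/(4×6.7) = 0.6269
Since ρ = 0.6269 < 1, system is stable.
Offered load a = λ/μ = cρ = 16.8/6.7 = 2.5075
P₀ = [ Σₙ₌₀^3 aⁿ/n! + a^4/(4!(1-ρ)) ]⁻¹
Σ = a^0/0! + a^1/1! + a^2/2! + a^3/3! = 1.00000 + 2.50746 + 3.14368 + 2.62756 = 9.2787
a^4/(4!(1-ρ)) = 39.5310/(24 × 0.37313) = 4.4143
P₀ = 1/(9.2787 + 4.4143) = 0.07303
Lq = P₀·a^4·ρ / (4!(1-ρ)²) = 0.073030 × 39.5310 × 0.62687 / (24 × 0.13923) = 0.5416
Wq = Lq/λ = 0.5416/16.8 = 0.03224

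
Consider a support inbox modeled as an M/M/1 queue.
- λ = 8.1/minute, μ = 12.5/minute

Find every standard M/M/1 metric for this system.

Step 1: ρ = λ/μ = 8.1/12.5 = 0.6480
Step 2: L = λ/(μ-λ) = 8.1/4.40 = 1.8409
Step 3: Lq = λ²/(μ(μ-λ)) = 65.61/(12.5×4.40) = 1.1929
Step 4: W = 1/(μ-λ) = 1/4.40 = 0.22727
Step 5: Wq = λ/(μ(μ-λ)) = 8.1/(12.5×4.40) = 0.1473
Step 6: P(0) = 1-ρ = 0.3520
Verify: L = λW = 8.1×0.22727 = 1.8409 ✔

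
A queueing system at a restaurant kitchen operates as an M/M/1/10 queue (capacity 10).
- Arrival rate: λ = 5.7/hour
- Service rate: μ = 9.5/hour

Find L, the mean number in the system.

ρ = λ/μ = 5.7/9.5 = 0.6000
P₀ = (1-ρ)/(1-ρ^(K+1)) = (1-0.6000)/(1-0.6000^11) = 0.40000/0.99637 = 0.4015
P_K = P₀×ρ^K = 0.40146 × 0.6000^10 = 0.40146 × 0.0060466 = 0.002427
L = ρ[1 - (K+1)ρ^K + Kρ^(K+1)] / [(1-ρ)(1-ρ^(K+1))]
L = 0.6000 × (1 - 11×0.006047 + 10×0.003628) / ((1 - 0.6000) × (1 - 0.003628)) = 1.4599 orders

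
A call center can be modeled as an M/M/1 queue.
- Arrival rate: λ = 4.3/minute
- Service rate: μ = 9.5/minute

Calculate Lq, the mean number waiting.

ρ = λ/μ = 4.3/9.5 = 0.4526
For M/M/1: Lq = λ²/(μ(μ-λ))
Lq = 18.49/(9.5 × 5.20)
Lq = 0.3743 calls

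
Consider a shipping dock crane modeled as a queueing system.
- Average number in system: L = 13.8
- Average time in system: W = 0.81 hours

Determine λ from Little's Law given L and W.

Little's Law: L = λW, so λ = L/W
λ = 13.8/0.81 = 17.0370 containers/hour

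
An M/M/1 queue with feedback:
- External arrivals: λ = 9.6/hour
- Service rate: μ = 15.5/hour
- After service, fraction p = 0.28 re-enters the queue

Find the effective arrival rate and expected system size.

Effective arrival rate: λ_eff = λ/(1-p) = 9.6/(1-0.28) = 9.6/0.72 = 13.33333
ρ = λ_eff/μ = 13.33333/15.5 = 0.860215
L = ρ/(1-ρ) = 0.860215/(1-0.860215) = 6.1538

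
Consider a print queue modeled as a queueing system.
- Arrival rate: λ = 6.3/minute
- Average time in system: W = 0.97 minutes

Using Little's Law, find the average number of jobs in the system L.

Little's Law: L = λW
L = 6.3 × 0.97 = 6.1110 jobs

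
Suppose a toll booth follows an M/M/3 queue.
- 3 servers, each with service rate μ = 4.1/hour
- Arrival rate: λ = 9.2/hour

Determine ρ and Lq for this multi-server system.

Traffic intensity: ρ = λ/(cμ) = 9.2/(3×4.1) = 0.7480
Since ρ = 0.7480 < 1, system is stable.
Offered load a = λ/μ = cρ = 9.2/4.1 = 2.2439
P₀ = [ Σₙ₌₀^2 aⁿ/n! + a^3/(3!(1-ρ)) ]⁻¹
Σ = a^0/0! + a^1/1! + a^2/2! = 1.000000 + 2.243902 + 2.517549 = 5.7615
a^3/(3!(1-ρ)) = 11.2983/(6 × 0.252033) = 7.4714
P₀ = 1/(5.7615 + 7.4714) = 0.07557
Lq = P₀·a^3·ρ / (3!(1-ρ)²) = 0.075569 × 11.2983 × 0.74797 / (6 × 0.063520) = 1.6756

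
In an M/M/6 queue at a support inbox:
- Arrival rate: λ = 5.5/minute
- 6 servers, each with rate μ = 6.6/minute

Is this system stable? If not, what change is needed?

Stability requires ρ = λ/(cμ) < 1
ρ = 5.5/(6 × 6.6) = 5.5/39.60 = 0.1389
Since 0.1389 < 1, the system is STABLE.
The servers are busy 13.89% of the time.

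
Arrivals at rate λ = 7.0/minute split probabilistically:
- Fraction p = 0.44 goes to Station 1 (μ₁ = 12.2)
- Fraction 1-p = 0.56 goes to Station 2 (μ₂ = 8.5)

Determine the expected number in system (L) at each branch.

Effective rates: λ₁ = 7.0×0.44 = 3.08, λ₂ = 7.0×0.56 = 3.92
Station 1: ρ₁ = 3.08/12.2 = 0.25246, L₁ = ρ₁/(1-ρ₁) = 0.25246/(1-0.25246) = 0.3377
Station 2: ρ₂ = 3.92/8.5 = 0.46118, L₂ = ρ₂/(1-ρ₂) = 0.46118/(1-0.46118) = 0.8559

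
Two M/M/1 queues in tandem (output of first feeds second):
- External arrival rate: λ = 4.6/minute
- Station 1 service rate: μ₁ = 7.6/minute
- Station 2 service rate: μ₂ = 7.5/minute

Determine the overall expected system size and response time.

By Jackson's theorem, each station behaves as independent M/M/1.
Station 1: ρ₁ = 4.6/7.6 = 0.6053, L₁ = ρ₁/(1-ρ₁) = λ/(μ₁-λ) = 4.6/3.00 = 1.5333
Station 2: ρ₂ = 4.6/7.5 = 0.6133, L₂ = ρ₂/(1-ρ₂) = λ/(μ₂-λ) = 4.6/2.90 = 1.5862
Total: L = L₁ + L₂ = 1.5333 + 1.5862 = 3.1195
W = L/λ = 3.1195/4.6 = 0.6782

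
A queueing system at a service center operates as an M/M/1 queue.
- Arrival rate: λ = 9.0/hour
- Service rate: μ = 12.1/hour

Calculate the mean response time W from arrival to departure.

First, compute utilization: ρ = λ/μ = 9.0/12.1 = 0.7438
For M/M/1: W = 1/(μ-λ)
W = 1/(12.1-9.0) = 1/3.10
W = 0.3226 hours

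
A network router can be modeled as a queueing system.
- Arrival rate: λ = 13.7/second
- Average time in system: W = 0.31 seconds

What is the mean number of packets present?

Little's Law: L = λW
L = 13.7 × 0.31 = 4.2470 packets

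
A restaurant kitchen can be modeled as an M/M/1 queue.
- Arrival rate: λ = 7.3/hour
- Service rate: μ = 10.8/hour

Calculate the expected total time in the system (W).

First, compute utilization: ρ = λ/μ = 7.3/10.8 = 0.6759
For M/M/1: W = 1/(μ-λ)
W = 1/(10.8-7.3) = 1/3.50
W = 0.2857 hours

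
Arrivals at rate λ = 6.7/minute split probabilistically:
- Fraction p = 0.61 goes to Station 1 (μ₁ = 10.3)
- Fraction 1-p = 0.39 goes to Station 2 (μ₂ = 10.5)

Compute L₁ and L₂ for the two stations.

Effective rates: λ₁ = 6.7×0.61 = 4.087, λ₂ = 6.7×0.39 = 2.613
Station 1: ρ₁ = 4.087/10.3 = 0.3968, L₁ = ρ₁/(1-ρ₁) = 0.3968/(1-0.3968) = 0.6578
Station 2: ρ₂ = 2.613/10.5 = 0.24886, L₂ = ρ₂/(1-ρ₂) = 0.24886/(1-0.24886) = 0.3313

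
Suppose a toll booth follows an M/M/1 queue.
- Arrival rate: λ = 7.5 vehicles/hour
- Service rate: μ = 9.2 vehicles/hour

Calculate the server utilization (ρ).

Server utilization: ρ = λ/μ
ρ = 7.5/9.2 = 0.8152
The server is busy 81.52% of the time.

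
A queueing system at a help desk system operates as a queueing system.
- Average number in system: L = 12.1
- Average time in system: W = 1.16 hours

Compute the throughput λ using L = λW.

Little's Law: L = λW, so λ = L/W
λ = 12.1/1.16 = 10.4310 tickets/hour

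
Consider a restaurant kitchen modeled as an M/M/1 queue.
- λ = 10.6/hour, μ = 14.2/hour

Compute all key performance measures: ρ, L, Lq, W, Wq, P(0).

Step 1: ρ = λ/μ = 10.6/14.2 = 0.7465
Step 2: L = λ/(μ-λ) = 10.6/3.60 = 2.9444
Step 3: Lq = λ²/(μ(μ-λ)) = 112.36/(14.2×3.60) = 2.1980
Step 4: W = 1/(μ-λ) = 1/3.60 = 0.277778
Step 5: Wq = λ/(μ(μ-λ)) = 10.6/(14.2×3.60) = 0.2074
Step 6: P(0) = 1-ρ = 0.2535
Verify: L = λW = 10.6×0.277778 = 2.9444 ✔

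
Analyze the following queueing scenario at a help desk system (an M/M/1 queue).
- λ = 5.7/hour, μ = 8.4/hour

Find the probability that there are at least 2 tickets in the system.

ρ = λ/μ = 5.7/8.4 = 0.6786
P(N ≥ n) = ρⁿ
P(N ≥ 2) = 0.6786^2
P(N ≥ 2) = 0.4605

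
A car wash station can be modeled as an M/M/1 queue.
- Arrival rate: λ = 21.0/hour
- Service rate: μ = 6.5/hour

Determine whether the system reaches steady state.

Stability requires ρ = λ/(cμ) < 1
ρ = 21.0/(1 × 6.5) = 21.0/6.50 = 3.2308
Since 3.2308 ≥ 1, the system is UNSTABLE.
Queue grows without bound. Need μ > λ = 21.0.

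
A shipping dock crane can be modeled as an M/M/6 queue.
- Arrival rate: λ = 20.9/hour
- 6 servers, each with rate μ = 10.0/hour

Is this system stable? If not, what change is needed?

Stability requires ρ = λ/(cμ) < 1
ρ = 20.9/(6 × 10.0) = 20.9/60.00 = 0.3483
Since 0.3483 < 1, the system is STABLE.
The servers are busy 34.83% of the time.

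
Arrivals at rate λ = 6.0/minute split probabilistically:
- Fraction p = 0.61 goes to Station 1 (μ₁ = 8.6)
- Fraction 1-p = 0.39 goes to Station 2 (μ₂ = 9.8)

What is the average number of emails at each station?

Effective rates: λ₁ = 6.0×0.61 = 3.66, λ₂ = 6.0×0.39 = 2.34
Station 1: ρ₁ = 3.66/8.6 = 0.4256, L₁ = ρ₁/(1-ρ₁) = 0.4256/(1-0.4256) = 0.7409
Station 2: ρ₂ = 2.34/9.8 = 0.2388, L₂ = ρ₂/(1-ρ₂) = 0.2388/(1-0.2388) = 0.3137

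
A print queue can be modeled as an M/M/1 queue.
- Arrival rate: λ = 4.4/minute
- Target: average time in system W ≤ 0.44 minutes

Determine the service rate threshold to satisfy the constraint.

For M/M/1: W = 1/(μ-λ)
Need W ≤ 0.44, so 1/(μ-λ) ≤ 0.44
μ - λ ≥ 1/0.44 = 2.2727
μ ≥ 4.4 + 2.2727 = 6.6727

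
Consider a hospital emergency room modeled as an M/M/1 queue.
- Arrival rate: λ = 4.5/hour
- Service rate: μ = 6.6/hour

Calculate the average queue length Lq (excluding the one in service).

ρ = λ/μ = 4.5/6.6 = 0.6818
For M/M/1: Lq = λ²/(μ(μ-λ))
Lq = 20.25/(6.6 × 2.10)
Lq = 1.4610 patients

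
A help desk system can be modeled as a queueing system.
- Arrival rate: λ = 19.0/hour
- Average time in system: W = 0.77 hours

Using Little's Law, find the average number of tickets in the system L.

Little's Law: L = λW
L = 19.0 × 0.77 = 14.6300 tickets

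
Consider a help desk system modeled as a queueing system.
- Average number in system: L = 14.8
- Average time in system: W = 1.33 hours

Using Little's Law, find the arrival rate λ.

Little's Law: L = λW, so λ = L/W
λ = 14.8/1.33 = 11.1278 tickets/hour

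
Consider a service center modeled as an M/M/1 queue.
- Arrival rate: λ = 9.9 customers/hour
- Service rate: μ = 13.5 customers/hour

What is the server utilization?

Server utilization: ρ = λ/μ
ρ = 9.9/13.5 = 0.7333
The server is busy 73.33% of the time.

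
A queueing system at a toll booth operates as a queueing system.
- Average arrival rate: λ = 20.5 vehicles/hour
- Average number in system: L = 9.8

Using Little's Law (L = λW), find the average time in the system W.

Little's Law: L = λW, so W = L/λ
W = 9.8/20.5 = 0.4780 hours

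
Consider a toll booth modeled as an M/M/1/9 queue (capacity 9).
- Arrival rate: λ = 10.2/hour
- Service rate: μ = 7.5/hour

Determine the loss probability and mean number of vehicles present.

ρ = λ/μ = 10.2/7.5 = 1.3600
P₀ = (1-ρ)/(1-ρ^(K+1)) = (1-1.3600)/(1-1.3600^10) = -0.3600/-20.6466 = 0.01744
P_K = P₀×ρ^K = 0.017436 × 1.3600^9 = 0.017436 × 15.9166 = 0.2775
Blocking probability P_9 = 0.2775 (27.75%)
L = ρ[1 - (K+1)ρ^K + Kρ^(K+1)] / [(1-ρ)(1-ρ^(K+1))]
L = 1.3600 × (1 - 10×15.9166 + 9×21.6466) / ((1 - 1.3600) × (1 - 21.6466)) = 6.7066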